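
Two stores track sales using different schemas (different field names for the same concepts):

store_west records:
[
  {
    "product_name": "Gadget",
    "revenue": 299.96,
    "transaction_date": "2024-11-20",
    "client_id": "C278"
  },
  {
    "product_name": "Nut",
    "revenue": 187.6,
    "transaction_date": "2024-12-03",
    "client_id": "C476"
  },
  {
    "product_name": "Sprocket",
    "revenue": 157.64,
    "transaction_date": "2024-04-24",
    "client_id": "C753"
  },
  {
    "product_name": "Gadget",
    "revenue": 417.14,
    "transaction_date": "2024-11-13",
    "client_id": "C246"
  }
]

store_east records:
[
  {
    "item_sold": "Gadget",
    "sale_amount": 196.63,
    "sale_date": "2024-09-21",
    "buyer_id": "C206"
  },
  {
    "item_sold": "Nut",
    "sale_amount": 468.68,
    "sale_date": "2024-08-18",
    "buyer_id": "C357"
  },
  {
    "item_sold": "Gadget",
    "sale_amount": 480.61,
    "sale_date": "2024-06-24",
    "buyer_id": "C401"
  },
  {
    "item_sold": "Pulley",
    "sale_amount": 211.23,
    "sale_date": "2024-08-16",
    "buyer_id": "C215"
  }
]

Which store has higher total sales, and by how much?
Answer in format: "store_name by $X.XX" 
store_east by $294.81

Schema mapping: "revenue" (store_west) = "sale_amount" (store_east) = sale amount

Total for store_west: 1062.34
Total for store_east: 1357.15

Difference: |1062.34 - 1357.15| = 294.81
store_east has higher sales by $294.81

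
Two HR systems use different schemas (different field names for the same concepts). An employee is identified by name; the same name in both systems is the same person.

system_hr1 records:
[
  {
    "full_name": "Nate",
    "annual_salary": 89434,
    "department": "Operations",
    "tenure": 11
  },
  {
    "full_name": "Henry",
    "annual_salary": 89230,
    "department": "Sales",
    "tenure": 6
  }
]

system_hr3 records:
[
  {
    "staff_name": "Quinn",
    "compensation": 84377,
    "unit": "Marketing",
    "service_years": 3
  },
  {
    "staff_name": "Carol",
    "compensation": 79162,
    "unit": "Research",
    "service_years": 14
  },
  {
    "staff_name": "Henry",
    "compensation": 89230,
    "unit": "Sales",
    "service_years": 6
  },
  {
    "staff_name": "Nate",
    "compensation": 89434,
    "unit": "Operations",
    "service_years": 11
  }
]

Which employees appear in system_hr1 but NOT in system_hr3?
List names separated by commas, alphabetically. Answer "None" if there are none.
None

Schema mapping: "full_name" (system_hr1) = "staff_name" (system_hr3) = employee name

Names in system_hr1: ['Henry', 'Nate']
Names in system_hr3: ['Carol', 'Henry', 'Nate', 'Quinn']

In system_hr1 but not system_hr3: None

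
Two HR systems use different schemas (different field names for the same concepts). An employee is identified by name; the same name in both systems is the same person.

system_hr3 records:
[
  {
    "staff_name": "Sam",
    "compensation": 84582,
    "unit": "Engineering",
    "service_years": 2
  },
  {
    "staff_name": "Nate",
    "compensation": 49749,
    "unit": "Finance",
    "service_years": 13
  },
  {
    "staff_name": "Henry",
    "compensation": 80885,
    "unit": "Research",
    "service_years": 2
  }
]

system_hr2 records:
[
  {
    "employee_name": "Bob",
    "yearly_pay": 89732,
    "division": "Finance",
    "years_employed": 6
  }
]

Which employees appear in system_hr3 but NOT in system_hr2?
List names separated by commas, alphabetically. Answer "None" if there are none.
Henry, Nate, Sam

Schema mapping: "staff_name" (system_hr3) = "employee_name" (system_hr2) = employee name

Names in system_hr3: ['Henry', 'Nate', 'Sam']
Names in system_hr2: ['Bob']

In system_hr3 but not system_hr2: ['Henry', 'Nate', 'Sam']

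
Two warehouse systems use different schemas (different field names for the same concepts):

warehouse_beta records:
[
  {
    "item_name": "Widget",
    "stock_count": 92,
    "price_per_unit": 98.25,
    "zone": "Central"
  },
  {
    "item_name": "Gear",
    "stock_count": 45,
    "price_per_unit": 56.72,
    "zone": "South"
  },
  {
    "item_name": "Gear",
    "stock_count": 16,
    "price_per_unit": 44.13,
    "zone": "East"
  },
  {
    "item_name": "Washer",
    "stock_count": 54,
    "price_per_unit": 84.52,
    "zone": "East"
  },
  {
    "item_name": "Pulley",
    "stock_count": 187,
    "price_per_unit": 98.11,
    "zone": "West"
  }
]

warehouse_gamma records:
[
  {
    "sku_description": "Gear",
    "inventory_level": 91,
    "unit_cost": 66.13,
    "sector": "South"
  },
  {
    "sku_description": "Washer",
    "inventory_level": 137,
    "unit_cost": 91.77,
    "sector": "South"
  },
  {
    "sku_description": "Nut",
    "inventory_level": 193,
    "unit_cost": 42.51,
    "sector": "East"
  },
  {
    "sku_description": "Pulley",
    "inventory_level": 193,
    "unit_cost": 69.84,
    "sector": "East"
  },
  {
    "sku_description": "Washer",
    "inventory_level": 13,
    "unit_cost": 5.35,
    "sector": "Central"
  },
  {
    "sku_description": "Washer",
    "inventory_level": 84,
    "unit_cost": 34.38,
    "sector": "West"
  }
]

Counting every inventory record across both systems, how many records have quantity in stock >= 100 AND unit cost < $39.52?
0

Schema mappings:
- "stock_count" (warehouse_beta) = "inventory_level" (warehouse_gamma) = quantity
- "price_per_unit" (warehouse_beta) = "unit_cost" (warehouse_gamma) = unit cost

Records meeting both conditions in warehouse_beta: 0
Records meeting both conditions in warehouse_gamma: 0

Total: 0 + 0 = 0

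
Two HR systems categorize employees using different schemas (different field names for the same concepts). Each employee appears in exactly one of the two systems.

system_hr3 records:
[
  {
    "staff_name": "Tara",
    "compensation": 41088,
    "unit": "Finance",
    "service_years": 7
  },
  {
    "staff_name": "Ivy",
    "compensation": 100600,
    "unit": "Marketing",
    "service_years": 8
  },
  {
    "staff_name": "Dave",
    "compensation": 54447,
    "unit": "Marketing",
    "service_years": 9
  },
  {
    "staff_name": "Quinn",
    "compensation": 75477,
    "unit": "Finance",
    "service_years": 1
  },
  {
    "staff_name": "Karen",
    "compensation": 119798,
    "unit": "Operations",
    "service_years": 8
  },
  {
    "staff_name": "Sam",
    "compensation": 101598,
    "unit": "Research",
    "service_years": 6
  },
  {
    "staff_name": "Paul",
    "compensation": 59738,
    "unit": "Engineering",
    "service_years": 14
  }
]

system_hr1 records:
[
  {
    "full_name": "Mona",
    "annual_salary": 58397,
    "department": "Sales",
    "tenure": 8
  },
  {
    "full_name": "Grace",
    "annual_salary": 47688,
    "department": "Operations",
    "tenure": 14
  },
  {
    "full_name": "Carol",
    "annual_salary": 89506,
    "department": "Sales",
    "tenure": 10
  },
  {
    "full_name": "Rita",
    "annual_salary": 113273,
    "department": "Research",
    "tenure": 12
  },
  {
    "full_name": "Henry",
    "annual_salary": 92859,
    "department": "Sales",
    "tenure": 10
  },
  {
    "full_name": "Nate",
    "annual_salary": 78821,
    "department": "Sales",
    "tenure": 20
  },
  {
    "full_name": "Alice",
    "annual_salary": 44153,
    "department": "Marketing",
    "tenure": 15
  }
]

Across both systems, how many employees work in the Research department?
2

Schema mapping: "unit" (system_hr3) = "department" (system_hr1) = department

Research employees in system_hr3: 1
Research employees in system_hr1: 1

Total in Research: 1 + 1 = 2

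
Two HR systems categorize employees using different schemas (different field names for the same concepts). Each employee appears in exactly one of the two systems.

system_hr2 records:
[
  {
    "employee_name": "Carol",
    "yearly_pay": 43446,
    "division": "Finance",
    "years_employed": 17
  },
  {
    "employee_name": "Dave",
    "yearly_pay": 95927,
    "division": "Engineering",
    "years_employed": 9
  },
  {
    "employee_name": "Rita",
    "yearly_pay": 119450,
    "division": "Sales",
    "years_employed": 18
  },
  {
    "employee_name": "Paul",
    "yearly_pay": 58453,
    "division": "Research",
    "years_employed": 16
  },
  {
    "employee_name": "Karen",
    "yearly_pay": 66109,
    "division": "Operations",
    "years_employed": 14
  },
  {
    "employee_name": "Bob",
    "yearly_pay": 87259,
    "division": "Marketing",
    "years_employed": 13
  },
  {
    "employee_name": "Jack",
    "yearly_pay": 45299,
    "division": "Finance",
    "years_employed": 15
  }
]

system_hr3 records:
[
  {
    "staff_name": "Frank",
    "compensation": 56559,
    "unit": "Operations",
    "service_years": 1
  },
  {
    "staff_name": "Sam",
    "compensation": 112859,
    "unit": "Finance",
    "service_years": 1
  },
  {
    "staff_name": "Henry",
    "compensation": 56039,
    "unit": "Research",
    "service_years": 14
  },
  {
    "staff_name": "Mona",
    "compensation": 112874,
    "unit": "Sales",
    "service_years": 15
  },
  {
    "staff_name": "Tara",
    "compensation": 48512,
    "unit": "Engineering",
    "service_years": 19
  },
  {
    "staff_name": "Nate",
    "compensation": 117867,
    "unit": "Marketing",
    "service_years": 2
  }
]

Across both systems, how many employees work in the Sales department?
2

Schema mapping: "division" (system_hr2) = "unit" (system_hr3) = department

Sales employees in system_hr2: 1
Sales employees in system_hr3: 1

Total in Sales: 1 + 1 = 2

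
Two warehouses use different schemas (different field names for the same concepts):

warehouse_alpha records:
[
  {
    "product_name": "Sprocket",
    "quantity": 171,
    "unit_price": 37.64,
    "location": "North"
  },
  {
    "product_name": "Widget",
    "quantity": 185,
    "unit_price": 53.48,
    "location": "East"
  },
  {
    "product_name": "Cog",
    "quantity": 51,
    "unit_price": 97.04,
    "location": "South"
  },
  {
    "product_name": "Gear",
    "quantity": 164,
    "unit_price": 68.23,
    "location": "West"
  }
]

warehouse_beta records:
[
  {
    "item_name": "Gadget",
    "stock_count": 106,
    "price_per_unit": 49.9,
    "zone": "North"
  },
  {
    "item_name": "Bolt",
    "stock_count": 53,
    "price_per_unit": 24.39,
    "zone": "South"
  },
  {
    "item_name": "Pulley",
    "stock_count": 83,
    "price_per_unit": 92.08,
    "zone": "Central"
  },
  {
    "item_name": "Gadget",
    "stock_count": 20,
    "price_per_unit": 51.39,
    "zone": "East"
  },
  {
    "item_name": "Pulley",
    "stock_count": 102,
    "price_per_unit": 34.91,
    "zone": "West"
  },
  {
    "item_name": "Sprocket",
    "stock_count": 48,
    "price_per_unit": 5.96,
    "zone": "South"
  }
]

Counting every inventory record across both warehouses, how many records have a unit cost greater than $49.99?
5

Schema mapping: "unit_price" (warehouse_alpha) = "price_per_unit" (warehouse_beta) = unit cost

Records > $49.99 in warehouse_alpha: 3
Records > $49.99 in warehouse_beta: 2

Total count: 3 + 2 = 5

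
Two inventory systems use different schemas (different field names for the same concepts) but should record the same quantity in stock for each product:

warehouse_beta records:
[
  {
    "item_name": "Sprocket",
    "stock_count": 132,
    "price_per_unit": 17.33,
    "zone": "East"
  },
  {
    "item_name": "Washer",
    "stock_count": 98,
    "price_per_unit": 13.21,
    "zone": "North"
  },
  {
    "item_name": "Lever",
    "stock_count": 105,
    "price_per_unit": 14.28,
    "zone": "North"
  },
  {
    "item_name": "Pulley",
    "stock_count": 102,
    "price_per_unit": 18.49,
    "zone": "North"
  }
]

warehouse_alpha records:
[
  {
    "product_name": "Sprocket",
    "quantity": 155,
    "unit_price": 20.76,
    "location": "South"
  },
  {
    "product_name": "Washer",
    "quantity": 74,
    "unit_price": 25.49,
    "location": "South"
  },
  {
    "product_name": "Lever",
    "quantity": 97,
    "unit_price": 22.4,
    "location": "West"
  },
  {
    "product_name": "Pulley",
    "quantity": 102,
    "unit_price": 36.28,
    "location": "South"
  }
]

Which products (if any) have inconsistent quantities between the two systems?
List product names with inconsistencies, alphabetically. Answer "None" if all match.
Lever, Sprocket, Washer

Schema mappings:
- "item_name" (warehouse_beta) = "product_name" (warehouse_alpha) = product name
- "stock_count" (warehouse_beta) = "quantity" (warehouse_alpha) = quantity

Comparison:
  Sprocket: 132 vs 155 - MISMATCH
  Washer: 98 vs 74 - MISMATCH
  Lever: 105 vs 97 - MISMATCH
  Pulley: 102 vs 102 - MATCH

Products with inconsistencies: Lever, Sprocket, Washer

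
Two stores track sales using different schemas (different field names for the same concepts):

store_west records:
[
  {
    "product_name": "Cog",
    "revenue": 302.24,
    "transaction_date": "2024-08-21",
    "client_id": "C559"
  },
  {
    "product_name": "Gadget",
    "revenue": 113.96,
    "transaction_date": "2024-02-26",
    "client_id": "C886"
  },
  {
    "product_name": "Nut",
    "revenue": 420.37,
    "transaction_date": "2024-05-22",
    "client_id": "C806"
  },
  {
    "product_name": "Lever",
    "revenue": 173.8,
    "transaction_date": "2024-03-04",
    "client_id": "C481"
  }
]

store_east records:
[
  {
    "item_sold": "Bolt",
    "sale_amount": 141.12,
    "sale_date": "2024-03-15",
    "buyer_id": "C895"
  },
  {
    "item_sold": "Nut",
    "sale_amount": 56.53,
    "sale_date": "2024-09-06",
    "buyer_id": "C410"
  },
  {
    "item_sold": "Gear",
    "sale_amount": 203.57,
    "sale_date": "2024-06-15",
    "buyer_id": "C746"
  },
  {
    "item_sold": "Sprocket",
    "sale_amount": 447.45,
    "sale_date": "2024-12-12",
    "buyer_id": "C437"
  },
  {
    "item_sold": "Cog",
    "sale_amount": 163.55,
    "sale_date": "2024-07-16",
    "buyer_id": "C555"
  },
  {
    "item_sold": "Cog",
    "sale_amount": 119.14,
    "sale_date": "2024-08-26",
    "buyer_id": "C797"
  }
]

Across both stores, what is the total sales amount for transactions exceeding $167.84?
1547.43

Schema mapping: "revenue" (store_west) = "sale_amount" (store_east) = sale amount

Sum of sales > $167.84 in store_west: 896.41
Sum of sales > $167.84 in store_east: 651.02

Total: 896.41 + 651.02 = 1547.43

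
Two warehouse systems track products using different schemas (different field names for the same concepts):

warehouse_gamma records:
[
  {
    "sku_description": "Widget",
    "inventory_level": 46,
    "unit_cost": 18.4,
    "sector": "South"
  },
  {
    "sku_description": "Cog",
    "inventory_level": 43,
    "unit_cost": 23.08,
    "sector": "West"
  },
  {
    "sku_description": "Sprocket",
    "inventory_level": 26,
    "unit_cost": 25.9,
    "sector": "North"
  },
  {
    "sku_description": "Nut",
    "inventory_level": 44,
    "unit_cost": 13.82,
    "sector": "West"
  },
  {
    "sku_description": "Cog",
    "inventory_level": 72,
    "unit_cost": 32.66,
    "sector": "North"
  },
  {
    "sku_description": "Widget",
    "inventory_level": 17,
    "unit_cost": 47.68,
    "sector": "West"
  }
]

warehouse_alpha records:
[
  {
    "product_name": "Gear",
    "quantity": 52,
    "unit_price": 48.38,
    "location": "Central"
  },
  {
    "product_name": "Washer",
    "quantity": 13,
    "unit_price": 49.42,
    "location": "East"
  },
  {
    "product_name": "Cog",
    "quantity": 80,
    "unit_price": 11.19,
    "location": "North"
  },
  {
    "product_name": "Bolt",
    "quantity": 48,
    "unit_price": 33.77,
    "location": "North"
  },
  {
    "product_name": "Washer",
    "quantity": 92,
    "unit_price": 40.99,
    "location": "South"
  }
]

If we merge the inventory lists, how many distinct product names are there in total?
7

Schema mapping: "sku_description" (warehouse_gamma) = "product_name" (warehouse_alpha) = product name

Products in warehouse_gamma: ['Cog', 'Nut', 'Sprocket', 'Widget']
Products in warehouse_alpha: ['Bolt', 'Cog', 'Gear', 'Washer']

Union (unique products): ['Bolt', 'Cog', 'Gear', 'Nut', 'Sprocket', 'Washer', 'Widget']
Count: 7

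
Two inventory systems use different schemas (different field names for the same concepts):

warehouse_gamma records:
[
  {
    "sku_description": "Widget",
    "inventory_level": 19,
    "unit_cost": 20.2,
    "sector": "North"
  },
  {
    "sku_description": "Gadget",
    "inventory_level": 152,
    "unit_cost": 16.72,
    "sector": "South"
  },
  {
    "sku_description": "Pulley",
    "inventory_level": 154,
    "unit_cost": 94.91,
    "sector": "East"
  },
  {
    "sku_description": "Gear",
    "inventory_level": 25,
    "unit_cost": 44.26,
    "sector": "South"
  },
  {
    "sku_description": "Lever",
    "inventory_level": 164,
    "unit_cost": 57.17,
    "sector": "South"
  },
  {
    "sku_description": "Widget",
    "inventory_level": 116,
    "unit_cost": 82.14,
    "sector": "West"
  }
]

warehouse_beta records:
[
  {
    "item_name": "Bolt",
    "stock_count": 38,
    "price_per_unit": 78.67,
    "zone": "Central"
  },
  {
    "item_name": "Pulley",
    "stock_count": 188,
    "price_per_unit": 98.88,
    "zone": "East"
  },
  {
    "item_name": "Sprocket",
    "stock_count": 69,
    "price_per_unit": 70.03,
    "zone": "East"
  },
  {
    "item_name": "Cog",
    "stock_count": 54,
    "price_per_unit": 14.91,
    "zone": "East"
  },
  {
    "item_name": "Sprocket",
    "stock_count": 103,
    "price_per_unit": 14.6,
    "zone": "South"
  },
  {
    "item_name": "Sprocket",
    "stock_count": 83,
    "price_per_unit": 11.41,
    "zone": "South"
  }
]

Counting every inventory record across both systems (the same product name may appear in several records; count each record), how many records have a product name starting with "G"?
2

Schema mapping: "sku_description" (warehouse_gamma) = "item_name" (warehouse_beta) = product name

Records with product name starting with "G" in warehouse_gamma: 2
Records with product name starting with "G" in warehouse_beta: 0

Total: 2 + 0 = 2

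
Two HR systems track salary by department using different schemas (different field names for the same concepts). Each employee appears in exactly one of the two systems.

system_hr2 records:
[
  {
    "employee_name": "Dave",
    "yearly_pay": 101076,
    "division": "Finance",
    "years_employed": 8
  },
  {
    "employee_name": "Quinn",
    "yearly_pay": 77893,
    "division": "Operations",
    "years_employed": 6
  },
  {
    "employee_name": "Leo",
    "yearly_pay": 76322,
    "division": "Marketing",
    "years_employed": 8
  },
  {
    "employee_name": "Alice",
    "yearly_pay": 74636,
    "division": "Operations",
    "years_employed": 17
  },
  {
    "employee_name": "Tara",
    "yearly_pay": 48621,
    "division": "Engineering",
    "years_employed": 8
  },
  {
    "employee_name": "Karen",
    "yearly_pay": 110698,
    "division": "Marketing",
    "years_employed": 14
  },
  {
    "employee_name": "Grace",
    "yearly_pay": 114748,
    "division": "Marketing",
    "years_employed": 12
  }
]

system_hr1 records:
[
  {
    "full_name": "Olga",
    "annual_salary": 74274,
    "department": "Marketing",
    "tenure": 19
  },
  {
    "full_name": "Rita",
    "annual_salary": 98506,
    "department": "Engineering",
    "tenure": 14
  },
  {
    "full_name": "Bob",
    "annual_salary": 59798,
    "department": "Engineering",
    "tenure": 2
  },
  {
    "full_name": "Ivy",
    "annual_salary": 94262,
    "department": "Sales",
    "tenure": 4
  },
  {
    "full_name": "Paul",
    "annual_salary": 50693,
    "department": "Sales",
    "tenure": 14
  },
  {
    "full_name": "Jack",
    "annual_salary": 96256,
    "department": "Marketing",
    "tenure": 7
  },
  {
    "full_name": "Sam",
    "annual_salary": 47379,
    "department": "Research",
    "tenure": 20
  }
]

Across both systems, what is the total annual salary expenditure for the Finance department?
101076

Schema mappings:
- "division" (system_hr2) = "department" (system_hr1) = department
- "yearly_pay" (system_hr2) = "annual_salary" (system_hr1) = salary

Finance salaries from system_hr2: 101076
Finance salaries from system_hr1: 0

Total: 101076 + 0 = 101076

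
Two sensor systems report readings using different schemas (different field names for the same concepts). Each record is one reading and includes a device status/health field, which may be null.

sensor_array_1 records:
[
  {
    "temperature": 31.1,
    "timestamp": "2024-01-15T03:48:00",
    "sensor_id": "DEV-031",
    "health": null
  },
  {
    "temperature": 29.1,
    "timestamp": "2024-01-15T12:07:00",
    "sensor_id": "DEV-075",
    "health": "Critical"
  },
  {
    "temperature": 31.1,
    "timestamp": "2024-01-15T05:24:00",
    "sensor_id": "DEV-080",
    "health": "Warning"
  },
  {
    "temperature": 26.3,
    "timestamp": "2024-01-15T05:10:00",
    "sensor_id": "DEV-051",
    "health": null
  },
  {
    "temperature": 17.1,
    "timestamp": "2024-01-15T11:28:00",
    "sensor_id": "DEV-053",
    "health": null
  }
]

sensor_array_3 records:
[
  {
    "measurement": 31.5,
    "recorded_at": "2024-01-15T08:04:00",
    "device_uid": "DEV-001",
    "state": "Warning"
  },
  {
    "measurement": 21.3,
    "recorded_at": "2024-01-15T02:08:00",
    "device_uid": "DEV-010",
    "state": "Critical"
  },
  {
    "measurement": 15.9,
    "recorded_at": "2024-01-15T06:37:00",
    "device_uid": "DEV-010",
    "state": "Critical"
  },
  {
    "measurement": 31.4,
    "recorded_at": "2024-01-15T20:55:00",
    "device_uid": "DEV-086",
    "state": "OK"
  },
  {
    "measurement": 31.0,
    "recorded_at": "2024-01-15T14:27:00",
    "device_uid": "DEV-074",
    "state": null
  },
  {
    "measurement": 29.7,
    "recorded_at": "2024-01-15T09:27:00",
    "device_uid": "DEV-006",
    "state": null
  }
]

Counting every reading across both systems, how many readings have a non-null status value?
6

Schema mapping: "health" (sensor_array_1) = "state" (sensor_array_3) = status

Non-null in sensor_array_1: 2
Non-null in sensor_array_3: 4

Total non-null: 2 + 4 = 6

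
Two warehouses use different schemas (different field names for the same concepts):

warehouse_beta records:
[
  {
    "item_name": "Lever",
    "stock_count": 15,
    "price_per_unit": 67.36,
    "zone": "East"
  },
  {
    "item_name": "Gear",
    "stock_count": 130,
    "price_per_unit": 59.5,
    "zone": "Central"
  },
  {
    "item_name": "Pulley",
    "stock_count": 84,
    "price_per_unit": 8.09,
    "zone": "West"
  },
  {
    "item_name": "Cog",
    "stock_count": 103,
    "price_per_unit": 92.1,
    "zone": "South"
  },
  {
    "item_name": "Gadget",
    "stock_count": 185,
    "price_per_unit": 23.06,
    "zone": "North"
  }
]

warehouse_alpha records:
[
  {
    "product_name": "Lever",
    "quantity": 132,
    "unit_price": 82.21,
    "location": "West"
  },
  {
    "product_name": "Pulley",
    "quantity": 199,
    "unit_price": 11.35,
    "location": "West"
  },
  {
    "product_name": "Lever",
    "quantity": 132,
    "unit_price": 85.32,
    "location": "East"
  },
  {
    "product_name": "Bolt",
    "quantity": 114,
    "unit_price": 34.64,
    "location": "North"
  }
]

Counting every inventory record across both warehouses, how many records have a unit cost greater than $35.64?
5

Schema mapping: "price_per_unit" (warehouse_beta) = "unit_price" (warehouse_alpha) = unit cost

Records > $35.64 in warehouse_beta: 3
Records > $35.64 in warehouse_alpha: 2

Total count: 3 + 2 = 5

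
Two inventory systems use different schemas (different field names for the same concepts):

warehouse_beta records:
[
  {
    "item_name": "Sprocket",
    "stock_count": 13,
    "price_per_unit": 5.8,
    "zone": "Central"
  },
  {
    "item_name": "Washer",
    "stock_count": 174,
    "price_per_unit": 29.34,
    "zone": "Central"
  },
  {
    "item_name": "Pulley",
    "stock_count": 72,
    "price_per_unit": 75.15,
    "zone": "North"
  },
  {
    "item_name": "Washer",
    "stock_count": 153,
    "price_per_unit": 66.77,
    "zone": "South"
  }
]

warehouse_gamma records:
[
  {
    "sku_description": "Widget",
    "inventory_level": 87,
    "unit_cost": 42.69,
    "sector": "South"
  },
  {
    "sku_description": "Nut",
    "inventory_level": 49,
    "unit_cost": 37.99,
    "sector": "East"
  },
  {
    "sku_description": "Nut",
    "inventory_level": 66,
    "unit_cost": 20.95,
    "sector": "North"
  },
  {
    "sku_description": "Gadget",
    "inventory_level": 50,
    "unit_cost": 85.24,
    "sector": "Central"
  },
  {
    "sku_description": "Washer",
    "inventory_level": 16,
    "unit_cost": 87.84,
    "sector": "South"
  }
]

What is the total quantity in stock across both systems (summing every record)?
680

To reconcile these schemas, identify the field holding the quantity in stock in each system:
1. In warehouse_beta it is "stock_count"
2. In warehouse_gamma it is "inventory_level"

From warehouse_beta: 13 + 174 + 72 + 153 = 412
From warehouse_gamma: 87 + 49 + 66 + 50 + 16 = 268

Total: 412 + 268 = 680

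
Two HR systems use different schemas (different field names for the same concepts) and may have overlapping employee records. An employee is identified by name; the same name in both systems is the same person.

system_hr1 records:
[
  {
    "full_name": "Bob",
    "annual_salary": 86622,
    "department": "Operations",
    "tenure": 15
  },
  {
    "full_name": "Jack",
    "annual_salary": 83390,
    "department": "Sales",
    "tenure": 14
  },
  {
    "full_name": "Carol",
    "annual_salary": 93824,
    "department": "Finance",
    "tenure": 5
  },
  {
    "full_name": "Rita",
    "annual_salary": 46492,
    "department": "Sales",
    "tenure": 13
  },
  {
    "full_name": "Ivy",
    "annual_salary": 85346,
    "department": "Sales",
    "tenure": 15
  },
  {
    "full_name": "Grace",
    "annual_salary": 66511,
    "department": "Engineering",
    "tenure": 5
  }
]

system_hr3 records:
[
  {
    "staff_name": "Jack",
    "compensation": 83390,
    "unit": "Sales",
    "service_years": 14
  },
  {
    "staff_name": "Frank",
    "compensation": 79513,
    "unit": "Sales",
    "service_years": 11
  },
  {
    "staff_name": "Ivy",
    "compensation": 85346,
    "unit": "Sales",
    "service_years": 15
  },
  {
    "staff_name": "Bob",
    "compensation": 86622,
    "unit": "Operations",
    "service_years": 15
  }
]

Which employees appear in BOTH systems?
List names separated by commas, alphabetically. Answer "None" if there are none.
Bob, Ivy, Jack

Schema mapping: "full_name" (system_hr1) = "staff_name" (system_hr3) = employee name

Names in system_hr1: ['Bob', 'Carol', 'Grace', 'Ivy', 'Jack', 'Rita']
Names in system_hr3: ['Bob', 'Frank', 'Ivy', 'Jack']

Intersection: ['Bob', 'Ivy', 'Jack']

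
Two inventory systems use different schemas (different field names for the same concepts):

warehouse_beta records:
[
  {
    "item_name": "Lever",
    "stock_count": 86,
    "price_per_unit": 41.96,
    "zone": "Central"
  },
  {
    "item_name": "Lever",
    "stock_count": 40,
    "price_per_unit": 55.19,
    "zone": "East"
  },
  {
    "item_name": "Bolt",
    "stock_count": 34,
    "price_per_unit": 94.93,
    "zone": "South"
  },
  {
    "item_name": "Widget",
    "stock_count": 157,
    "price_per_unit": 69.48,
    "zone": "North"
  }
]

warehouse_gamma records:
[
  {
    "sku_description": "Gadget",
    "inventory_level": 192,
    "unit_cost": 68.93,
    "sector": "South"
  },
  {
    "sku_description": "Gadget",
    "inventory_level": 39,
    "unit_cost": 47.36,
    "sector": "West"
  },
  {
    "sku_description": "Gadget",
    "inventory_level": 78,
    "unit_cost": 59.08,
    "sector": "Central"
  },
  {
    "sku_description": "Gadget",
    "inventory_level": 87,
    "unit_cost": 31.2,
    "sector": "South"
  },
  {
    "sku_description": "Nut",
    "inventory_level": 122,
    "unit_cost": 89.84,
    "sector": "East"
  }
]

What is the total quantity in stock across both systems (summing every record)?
835

To reconcile these schemas, identify the field holding the quantity in stock in each system:
1. In warehouse_beta it is "stock_count"
2. In warehouse_gamma it is "inventory_level"

From warehouse_beta: 86 + 40 + 34 + 157 = 317
From warehouse_gamma: 192 + 39 + 78 + 87 + 122 = 518

Total: 317 + 518 = 835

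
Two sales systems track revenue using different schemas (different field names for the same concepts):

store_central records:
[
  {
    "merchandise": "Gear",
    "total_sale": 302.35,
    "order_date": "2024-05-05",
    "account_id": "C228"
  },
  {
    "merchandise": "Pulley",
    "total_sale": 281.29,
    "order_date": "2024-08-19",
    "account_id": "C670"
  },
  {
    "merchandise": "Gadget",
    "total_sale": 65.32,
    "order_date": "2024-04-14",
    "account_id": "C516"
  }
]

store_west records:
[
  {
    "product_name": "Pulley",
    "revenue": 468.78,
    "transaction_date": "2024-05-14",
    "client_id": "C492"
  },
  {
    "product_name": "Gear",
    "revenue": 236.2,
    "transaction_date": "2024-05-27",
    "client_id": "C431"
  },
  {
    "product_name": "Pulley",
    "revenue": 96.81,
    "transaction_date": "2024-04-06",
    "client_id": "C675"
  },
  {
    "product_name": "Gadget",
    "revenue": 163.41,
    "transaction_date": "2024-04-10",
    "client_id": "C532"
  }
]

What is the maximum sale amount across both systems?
468.78

Reconcile: "total_sale" (store_central) = "revenue" (store_west) = sale amount

Maximum in store_central: 302.35
Maximum in store_west: 468.78

Overall maximum: max(302.35, 468.78) = 468.78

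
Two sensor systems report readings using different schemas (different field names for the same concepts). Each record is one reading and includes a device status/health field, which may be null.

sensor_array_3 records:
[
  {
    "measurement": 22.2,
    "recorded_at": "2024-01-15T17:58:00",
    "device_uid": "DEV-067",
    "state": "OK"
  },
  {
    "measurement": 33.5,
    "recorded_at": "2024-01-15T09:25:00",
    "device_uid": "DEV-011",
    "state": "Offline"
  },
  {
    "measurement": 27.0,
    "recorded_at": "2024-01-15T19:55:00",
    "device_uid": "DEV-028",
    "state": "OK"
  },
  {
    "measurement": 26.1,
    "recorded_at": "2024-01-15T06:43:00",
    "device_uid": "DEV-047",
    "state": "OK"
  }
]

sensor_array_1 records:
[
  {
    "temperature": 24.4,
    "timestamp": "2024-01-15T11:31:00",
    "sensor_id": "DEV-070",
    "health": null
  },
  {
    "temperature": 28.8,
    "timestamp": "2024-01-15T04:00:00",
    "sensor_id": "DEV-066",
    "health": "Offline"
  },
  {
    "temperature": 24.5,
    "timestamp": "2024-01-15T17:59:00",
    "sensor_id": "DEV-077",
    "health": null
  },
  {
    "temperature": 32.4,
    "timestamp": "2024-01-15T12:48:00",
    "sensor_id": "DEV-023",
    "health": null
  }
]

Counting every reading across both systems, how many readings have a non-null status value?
5

Schema mapping: "state" (sensor_array_3) = "health" (sensor_array_1) = status

Non-null in sensor_array_3: 4
Non-null in sensor_array_1: 1

Total non-null: 4 + 1 = 5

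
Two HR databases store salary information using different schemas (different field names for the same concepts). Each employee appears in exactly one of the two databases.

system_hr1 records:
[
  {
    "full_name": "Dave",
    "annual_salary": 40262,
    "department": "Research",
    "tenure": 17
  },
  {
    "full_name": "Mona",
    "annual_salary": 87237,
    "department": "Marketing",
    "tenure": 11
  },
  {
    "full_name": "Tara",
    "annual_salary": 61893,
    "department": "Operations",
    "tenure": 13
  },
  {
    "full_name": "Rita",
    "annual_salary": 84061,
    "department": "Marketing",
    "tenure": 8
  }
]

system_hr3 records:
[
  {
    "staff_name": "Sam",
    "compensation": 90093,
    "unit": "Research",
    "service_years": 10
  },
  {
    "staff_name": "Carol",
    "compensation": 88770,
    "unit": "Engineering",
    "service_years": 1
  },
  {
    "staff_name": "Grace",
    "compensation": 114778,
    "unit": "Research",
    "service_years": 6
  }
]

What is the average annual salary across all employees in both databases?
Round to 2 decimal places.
81013.43

Schema mapping: "annual_salary" (system_hr1) = "compensation" (system_hr3) = annual salary

All salaries: [40262, 87237, 61893, 84061, 90093, 88770, 114778]
Sum: 567094
Count: 7
Average: 567094 / 7 = 81013.43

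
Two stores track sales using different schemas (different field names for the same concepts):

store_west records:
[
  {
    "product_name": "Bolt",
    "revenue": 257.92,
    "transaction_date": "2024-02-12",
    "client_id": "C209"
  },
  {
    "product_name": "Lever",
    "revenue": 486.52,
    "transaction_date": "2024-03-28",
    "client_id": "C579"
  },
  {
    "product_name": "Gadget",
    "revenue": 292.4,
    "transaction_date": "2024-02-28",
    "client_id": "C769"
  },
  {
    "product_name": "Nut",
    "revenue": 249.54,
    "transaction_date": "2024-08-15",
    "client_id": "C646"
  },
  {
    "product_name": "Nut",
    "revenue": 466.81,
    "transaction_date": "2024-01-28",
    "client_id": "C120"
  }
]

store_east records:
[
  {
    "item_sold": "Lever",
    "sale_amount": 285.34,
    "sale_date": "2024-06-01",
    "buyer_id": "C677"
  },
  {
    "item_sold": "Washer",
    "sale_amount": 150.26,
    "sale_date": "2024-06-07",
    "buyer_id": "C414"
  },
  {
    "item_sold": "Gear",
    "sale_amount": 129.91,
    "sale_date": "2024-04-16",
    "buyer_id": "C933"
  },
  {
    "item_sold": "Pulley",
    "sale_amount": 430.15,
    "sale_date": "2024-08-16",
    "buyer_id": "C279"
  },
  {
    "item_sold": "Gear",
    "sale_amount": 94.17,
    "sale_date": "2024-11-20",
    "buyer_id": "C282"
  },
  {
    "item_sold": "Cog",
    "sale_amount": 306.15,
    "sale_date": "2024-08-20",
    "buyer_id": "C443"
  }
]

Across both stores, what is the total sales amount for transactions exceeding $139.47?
2925.09

Schema mapping: "revenue" (store_west) = "sale_amount" (store_east) = sale amount

Sum of sales > $139.47 in store_west: 1753.19
Sum of sales > $139.47 in store_east: 1171.9

Total: 1753.19 + 1171.9 = 2925.09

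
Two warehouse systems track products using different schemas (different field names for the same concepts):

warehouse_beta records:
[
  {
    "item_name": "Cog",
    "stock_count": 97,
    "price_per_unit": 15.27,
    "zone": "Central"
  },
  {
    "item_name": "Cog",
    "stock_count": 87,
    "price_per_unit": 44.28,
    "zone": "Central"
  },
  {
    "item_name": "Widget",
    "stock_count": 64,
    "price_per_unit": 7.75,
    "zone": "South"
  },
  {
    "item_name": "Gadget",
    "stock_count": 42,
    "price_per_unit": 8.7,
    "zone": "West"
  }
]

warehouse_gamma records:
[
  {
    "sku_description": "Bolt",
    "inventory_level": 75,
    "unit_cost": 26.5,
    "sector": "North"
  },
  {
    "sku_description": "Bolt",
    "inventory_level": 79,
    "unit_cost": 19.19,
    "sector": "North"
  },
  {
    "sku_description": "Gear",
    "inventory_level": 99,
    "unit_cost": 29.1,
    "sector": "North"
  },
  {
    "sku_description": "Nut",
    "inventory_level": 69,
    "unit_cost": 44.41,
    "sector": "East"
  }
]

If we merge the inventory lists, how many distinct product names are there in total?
6

Schema mapping: "item_name" (warehouse_beta) = "sku_description" (warehouse_gamma) = product name

Products in warehouse_beta: ['Cog', 'Gadget', 'Widget']
Products in warehouse_gamma: ['Bolt', 'Gear', 'Nut']

Union (unique products): ['Bolt', 'Cog', 'Gadget', 'Gear', 'Nut', 'Widget']
Count: 6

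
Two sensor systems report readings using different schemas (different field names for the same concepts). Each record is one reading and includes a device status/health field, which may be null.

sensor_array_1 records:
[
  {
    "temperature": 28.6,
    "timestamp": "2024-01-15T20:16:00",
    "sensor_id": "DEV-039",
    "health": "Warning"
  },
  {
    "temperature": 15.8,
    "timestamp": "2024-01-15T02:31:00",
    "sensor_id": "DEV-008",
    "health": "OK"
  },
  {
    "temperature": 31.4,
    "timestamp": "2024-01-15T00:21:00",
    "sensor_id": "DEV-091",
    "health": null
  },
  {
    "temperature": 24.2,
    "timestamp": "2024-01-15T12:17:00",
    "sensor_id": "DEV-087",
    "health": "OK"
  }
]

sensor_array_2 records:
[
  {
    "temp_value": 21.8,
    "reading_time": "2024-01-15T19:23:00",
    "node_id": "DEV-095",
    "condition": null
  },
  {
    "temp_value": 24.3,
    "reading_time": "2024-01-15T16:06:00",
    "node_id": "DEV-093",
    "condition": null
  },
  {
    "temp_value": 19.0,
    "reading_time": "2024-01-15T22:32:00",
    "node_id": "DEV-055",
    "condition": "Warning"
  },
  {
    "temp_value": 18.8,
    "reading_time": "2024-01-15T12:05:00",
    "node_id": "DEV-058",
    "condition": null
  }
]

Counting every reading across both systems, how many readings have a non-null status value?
4

Schema mapping: "health" (sensor_array_1) = "condition" (sensor_array_2) = status

Non-null in sensor_array_1: 3
Non-null in sensor_array_2: 1

Total non-null: 3 + 1 = 4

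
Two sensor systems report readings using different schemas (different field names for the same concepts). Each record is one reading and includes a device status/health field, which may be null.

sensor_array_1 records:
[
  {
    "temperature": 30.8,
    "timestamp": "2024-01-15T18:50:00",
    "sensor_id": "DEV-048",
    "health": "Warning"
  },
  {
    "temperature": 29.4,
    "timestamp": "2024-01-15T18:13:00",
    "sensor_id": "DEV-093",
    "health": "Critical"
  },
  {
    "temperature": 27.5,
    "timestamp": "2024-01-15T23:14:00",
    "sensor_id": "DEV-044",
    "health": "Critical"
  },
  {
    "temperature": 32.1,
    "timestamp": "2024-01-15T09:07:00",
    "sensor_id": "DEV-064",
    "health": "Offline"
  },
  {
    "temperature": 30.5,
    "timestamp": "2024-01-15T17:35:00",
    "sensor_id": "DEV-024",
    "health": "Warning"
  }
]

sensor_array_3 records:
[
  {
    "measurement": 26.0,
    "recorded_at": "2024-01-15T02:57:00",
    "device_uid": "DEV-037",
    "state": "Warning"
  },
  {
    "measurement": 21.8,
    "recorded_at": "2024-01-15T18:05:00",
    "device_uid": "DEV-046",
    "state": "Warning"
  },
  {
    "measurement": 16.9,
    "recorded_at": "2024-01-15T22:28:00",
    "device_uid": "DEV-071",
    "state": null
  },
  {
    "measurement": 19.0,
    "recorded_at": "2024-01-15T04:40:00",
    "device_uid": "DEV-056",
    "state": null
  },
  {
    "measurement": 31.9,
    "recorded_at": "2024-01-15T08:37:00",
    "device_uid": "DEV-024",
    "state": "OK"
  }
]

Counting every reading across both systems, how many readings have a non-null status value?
8

Schema mapping: "health" (sensor_array_1) = "state" (sensor_array_3) = status

Non-null in sensor_array_1: 5
Non-null in sensor_array_3: 3

Total non-null: 5 + 3 = 8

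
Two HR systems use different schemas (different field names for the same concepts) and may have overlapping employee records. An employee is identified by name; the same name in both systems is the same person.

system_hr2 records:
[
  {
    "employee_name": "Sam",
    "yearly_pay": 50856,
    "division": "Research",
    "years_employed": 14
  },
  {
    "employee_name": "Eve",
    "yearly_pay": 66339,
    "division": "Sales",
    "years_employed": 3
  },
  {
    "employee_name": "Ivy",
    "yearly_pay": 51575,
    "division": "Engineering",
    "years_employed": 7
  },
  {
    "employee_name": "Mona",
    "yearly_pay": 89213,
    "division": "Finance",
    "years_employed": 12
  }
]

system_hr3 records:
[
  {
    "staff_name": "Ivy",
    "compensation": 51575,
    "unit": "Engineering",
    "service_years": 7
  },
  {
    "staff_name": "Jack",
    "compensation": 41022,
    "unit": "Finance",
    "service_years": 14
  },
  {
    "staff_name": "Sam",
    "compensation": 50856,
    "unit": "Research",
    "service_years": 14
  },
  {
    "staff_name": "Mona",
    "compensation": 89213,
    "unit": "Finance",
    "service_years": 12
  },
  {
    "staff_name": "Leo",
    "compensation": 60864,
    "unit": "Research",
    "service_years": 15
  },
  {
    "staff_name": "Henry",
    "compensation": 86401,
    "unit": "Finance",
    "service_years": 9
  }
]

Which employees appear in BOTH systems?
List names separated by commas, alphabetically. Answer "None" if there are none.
Ivy, Mona, Sam

Schema mapping: "employee_name" (system_hr2) = "staff_name" (system_hr3) = employee name

Names in system_hr2: ['Eve', 'Ivy', 'Mona', 'Sam']
Names in system_hr3: ['Henry', 'Ivy', 'Jack', 'Leo', 'Mona', 'Sam']

Intersection: ['Ivy', 'Mona', 'Sam']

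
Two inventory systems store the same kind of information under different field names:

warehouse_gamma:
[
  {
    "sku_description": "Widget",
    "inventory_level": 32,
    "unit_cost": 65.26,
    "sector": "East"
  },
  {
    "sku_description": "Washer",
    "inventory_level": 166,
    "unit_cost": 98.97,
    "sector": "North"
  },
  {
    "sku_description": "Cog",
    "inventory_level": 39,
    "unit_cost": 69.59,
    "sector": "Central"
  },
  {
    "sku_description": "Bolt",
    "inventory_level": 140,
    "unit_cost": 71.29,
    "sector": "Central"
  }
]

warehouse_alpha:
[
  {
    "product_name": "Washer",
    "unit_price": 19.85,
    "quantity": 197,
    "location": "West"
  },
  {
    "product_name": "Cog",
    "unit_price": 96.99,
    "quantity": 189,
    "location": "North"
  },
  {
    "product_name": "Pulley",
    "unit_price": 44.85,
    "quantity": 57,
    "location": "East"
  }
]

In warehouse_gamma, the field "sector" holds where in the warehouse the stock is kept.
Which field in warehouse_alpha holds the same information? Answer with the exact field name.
location

In warehouse_gamma, "sector" holds where in the warehouse the stock is kept.
The fields in warehouse_alpha are: "product_name", "unit_price", "quantity", "location".
"location" is the match: the name refers to the same concept and its values are area labels (e.g. 'East', 'North').
The other fields ("product_name", "unit_price", "quantity") hold different kinds of data.

So "sector" in warehouse_gamma corresponds to "location" in warehouse_alpha.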